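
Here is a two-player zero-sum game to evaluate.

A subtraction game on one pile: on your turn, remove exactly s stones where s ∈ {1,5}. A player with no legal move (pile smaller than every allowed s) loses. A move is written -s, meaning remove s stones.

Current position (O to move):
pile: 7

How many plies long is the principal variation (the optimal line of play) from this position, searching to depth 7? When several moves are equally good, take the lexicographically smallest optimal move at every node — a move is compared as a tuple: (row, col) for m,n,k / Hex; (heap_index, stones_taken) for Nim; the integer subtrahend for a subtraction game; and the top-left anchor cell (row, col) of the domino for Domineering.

PV length from [7]: 7 plies

[7] O move#1: -1:+1/6*, -5:+1/2
[6] X move#2: -1:-1/5*, -5:-1/1
[5] O move#3: -1:+1/4*, -5:+1/0
[4] X move#4: -1:-1/3*
[3] O move#5: -1:+1/2*
[2] X move#6: -1:-1/1*
[1] O move#7: -1:+1/0*
[0] end (terminal -1, X#8); searched 7 to 7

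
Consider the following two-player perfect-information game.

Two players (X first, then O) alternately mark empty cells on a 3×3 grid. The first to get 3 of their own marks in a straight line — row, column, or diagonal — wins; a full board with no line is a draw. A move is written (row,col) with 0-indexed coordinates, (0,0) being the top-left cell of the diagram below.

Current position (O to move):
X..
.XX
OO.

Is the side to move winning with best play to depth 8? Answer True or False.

O winning at [X../.XX/OO.]: True

ply 1, O at X../.XX/OO. | (0,1)=-1→XO./.XX/OO.; (0,2)=-1→X.O/.XX/OO.; (1,0)=-1→X../OXX/OO.; (2,2)=+1→X../.XX/OOO*
ply 2: X../.XX/OOO is terminal -1 (X); from X../.XX/OO. depth 8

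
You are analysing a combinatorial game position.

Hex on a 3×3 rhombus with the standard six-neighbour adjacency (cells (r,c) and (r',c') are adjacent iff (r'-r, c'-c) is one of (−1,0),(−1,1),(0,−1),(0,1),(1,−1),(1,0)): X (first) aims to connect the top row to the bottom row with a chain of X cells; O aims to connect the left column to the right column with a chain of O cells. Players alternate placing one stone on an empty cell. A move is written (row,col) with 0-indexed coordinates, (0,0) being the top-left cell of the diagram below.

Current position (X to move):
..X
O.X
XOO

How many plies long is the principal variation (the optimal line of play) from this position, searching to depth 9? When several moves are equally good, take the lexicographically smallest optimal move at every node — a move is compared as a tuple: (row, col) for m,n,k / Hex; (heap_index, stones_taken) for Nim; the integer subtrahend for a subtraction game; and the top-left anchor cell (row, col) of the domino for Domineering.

PV length from [..X/O.X/XOO]: 1 ply

ply 1, X at ..X/O.X/XOO | (0,0)=-1→X.X/O.X/XOO; (0,1)=-1→.XX/O.X/XOO; (1,1)=+1→..X/OXX/XOO*
ply 2: ..X/OXX/XOO is terminal -1 (O); from ..X/O.X/XOO depth 9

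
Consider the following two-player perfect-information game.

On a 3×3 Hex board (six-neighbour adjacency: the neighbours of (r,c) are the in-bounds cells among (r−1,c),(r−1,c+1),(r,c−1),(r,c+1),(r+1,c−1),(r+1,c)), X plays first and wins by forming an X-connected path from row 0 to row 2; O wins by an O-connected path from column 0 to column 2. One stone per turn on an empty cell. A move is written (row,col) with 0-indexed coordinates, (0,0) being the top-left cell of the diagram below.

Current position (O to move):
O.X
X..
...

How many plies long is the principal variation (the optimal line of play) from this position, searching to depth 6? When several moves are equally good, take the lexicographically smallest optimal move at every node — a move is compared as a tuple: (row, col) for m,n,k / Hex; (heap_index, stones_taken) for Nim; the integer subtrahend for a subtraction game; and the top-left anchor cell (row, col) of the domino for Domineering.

ply 1, O at O.X/X../... | (0,1)=-1→OOX/X../...*; (1,1)=-1→O.X/XO./...; (1,2)=-1→O.X/X.O/...; (2,0)=-1→O.X/X../O..; (2,1)=-1→O.X/X../.O.; (2,2)=-1→O.X/X../..O
ply 2, X at OOX/X../... | (1,1)=+1→OOX/XX./...*; (1,2)=+1→OOX/X.X/...; (2,0)=+1→OOX/X../X..; (2,1)=+1→OOX/X../.X.; (2,2)=+1→OOX/X../..X
ply 3, O at OOX/XX./... | (1,2)=-1→OOX/XXO/...*; (2,0)=-1→OOX/XX./O..; (2,1)=-1→OOX/XX./.O.; (2,2)=-1→OOX/XX./..O
ply 4, X at OOX/XXO/... | (2,0)=+1→OOX/XXO/X..*; (2,1)=+1→OOX/XXO/.X.; (2,2)=+1→OOX/XXO/..X
ply 5: OOX/XXO/X.. is terminal -1 (O); from O.X/X../... depth 6

PV length from [O.X/X../...]: 4 plies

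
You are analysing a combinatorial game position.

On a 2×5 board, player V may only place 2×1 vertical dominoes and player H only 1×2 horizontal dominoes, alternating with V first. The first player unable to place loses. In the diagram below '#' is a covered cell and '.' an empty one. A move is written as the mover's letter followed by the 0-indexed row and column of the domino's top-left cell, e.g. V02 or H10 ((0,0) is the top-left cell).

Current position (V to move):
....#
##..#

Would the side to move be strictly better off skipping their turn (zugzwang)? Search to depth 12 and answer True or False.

zugzwang(....#/##..#, V) = False

p1 V@[....#/##..#]: V02[..#.#/###.#]+1* V03[...##/##.##]-1
p2 H@[..#.#/###.#]: H00[###.#/###.#]-1*
p3 V@[###.#/###.#]: V03[#####/#####]+1*
p4 H@[#####/#####] terminal -1; root [....#/##..#] d12
pass branch (H moves first from the same position):
  | p1 H@[....#/##..#]: H00[##..#/##..#]-1 H01[.##.#/##..#]-1 H02[..###/##..#]+1* H12[....#/#####]+1
  | p2 V@[..###/##..#] terminal -1; root [....#/##..#] d12
V moving scores +1; V passing scores -1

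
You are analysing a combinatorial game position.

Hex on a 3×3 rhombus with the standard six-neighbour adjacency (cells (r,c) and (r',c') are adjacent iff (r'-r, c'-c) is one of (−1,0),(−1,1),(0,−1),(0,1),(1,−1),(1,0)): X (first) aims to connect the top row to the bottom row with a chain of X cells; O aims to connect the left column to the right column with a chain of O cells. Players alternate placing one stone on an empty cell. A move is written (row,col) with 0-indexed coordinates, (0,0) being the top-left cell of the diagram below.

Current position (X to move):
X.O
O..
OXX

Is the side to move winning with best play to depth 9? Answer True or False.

p1 X@[X.O/O../OXX]: (0,1)[XXO/O../OXX]-1* (1,1)[X.O/OX./OXX]-1 (1,2)[X.O/O.X/OXX]-1
p2 O@[XXO/O../OXX]: (1,1)[XXO/OO./OXX]+1* (1,2)[XXO/O.O/OXX]-1
p3 X@[XXO/OO./OXX] terminal -1; root [X.O/O../OXX] d9

X winning at [X.O/O../OXX]: False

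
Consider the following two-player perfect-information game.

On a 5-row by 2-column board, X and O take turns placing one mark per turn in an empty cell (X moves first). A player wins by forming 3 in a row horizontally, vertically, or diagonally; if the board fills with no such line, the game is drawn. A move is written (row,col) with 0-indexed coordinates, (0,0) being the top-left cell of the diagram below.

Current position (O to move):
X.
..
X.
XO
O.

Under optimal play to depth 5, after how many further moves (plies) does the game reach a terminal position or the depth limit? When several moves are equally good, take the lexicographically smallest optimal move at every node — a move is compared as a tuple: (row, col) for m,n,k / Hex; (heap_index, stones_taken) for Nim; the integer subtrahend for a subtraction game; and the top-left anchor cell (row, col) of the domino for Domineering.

p1 O@[X./../X./XO/O.]: (0,1)[XO/../X./XO/O.]-1 (1,0)[X./O./X./XO/O.]+0* (1,1)[X./.O/X./XO/O.]-1 (2,1)[X./../XO/XO/O.]-1 (4,1)[X./../X./XO/OO]-1
p2 X@[X./O./X./XO/O.]: (0,1)[XX/O./X./XO/O.]-1 (1,1)[X./OX/X./XO/O.]+0* (2,1)[X./O./XX/XO/O.]+0 (4,1)[X./O./X./XO/OX]+0
p3 O@[X./OX/X./XO/O.]: (0,1)[XO/OX/X./XO/O.]+0* (2,1)[X./OX/XO/XO/O.]+0 (4,1)[X./OX/X./XO/OO]+0
p4 X@[XO/OX/X./XO/O.]: (2,1)[XO/OX/XX/XO/O.]+0* (4,1)[XO/OX/X./XO/OX]+0
p5 O@[XO/OX/XX/XO/O.]: (4,1)[XO/OX/XX/XO/OO]+0*
p6 X@[XO/OX/XX/XO/OO] terminal +0; root [X./../X./XO/O.] d5

PV length from [X./../X./XO/O.]: 5 plies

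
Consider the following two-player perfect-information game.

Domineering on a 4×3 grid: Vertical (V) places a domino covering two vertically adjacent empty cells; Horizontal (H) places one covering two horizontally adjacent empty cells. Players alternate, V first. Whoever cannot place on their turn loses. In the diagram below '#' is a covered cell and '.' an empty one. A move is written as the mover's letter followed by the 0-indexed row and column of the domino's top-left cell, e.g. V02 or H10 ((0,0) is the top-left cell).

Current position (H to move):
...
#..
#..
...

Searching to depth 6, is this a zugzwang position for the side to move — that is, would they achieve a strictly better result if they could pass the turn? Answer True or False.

ply 1, H at .../#../#../... | H00=-1→##./#../#../...*; H01=-1→.##/#../#../...; H11=-1→.../###/#../...; H21=-1→.../#../###/...; H30=-1→.../#../#../##.; H31=-1→.../#../#../.##
ply 2, V at ##./#../#../... | V02=-1→###/#.#/#../...; V11=+1→##./##./##./...*; V12=+1→##./#.#/#.#/...; V21=+1→##./#../##./.#.; V22=+1→##./#../#.#/..#
ply 3, H at ##./##./##./... | H30=-1→##./##./##./##.*; H31=-1→##./##./##./.##
ply 4, V at ##./##./##./##. | V02=+1→###/###/##./##.*; V12=+1→##./###/###/##.; V22=+1→##./##./###/###
ply 5: ###/###/##./##. is terminal -1 (H); from .../#../#../... depth 6
suppose H passes — search the same position with V to move:
pass> ply 1, V at .../#../#../... | V01=-1→.#./##./#../...; V02=-1→..#/#.#/#../...; V11=-1→.../##./##./...; V12=+1→.../#.#/#.#/...*; V21=-1→.../#../##./.#.; V22=-1→.../#../#.#/..#
pass> ply 2, H at .../#.#/#.#/... | H00=-1→##./#.#/#.#/...*; H01=-1→.##/#.#/#.#/...; H30=-1→.../#.#/#.#/##.; H31=-1→.../#.#/#.#/.##
pass> ply 3, V at ##./#.#/#.#/... | V11=-1→##./###/###/...; V21=+1→##./#.#/###/.#.*
pass> ply 4: ##./#.#/###/.#. is terminal -1 (H); from .../#../#../... depth 6
for H: play -1, pass -1

zugzwang(.../#../#../..., H) = False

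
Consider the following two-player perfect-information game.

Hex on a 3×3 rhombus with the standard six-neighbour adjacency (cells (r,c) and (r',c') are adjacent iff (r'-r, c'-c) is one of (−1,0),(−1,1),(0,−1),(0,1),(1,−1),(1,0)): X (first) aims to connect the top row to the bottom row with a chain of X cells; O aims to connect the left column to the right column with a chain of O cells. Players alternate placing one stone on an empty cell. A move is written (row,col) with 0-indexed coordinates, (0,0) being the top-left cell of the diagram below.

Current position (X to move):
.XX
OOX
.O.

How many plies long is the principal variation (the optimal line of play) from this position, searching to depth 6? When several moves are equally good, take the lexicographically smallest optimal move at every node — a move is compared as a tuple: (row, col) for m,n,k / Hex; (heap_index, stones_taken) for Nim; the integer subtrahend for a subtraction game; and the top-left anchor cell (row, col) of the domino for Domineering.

[.XX/OOX/.O.] X move#1: (0,0):-1/XXX/OOX/.O., (2,0):-1/.XX/OOX/XO., (2,2):+1/.XX/OOX/.OX*
[.XX/OOX/.OX] end (terminal -1, O#2); searched .XX/OOX/.O. to 6

PV length from [.XX/OOX/.O.]: 1 ply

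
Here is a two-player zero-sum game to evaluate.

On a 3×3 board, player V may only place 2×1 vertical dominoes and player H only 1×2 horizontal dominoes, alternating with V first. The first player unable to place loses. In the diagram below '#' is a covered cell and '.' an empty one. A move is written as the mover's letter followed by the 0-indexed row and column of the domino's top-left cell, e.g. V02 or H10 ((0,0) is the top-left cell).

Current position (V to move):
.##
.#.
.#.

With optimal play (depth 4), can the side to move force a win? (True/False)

p1 V@[.##/.#./.#.]: V00[###/##./.#.]+1* V10[.##/##./##.]+1 V12[.##/.##/.##]+1
p2 H@[###/##./.#.] terminal -1; root [.##/.#./.#.] d4

V winning at [.##/.#./.#.]: True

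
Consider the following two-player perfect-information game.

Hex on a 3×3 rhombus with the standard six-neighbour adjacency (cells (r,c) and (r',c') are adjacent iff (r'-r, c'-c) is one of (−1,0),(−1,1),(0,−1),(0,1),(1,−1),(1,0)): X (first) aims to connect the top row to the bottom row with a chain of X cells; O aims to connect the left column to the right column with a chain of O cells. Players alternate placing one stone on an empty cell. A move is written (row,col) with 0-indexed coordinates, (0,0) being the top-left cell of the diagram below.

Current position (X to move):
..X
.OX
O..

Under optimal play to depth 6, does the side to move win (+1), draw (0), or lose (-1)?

ply 1, X at ..X/.OX/O.. | (0,0)=+1→X.X/.OX/O..*; (0,1)=+1→.XX/.OX/O..; (1,0)=+1→..X/XOX/O..; (2,1)=+1→..X/.OX/OX.; (2,2)=+1→..X/.OX/O.X
ply 2, O at X.X/.OX/O.. | (0,1)=-1→XOX/.OX/O..*; (1,0)=-1→X.X/OOX/O..; (2,1)=-1→X.X/.OX/OO.; (2,2)=-1→X.X/.OX/O.O
ply 3, X at XOX/.OX/O.. | (1,0)=+1→XOX/XOX/O..*; (2,1)=+1→XOX/.OX/OX.; (2,2)=+1→XOX/.OX/O.X
ply 4, O at XOX/XOX/O.. | (2,1)=-1→XOX/XOX/OO.*; (2,2)=-1→XOX/XOX/O.O
ply 5, X at XOX/XOX/OO. | (2,2)=+1→XOX/XOX/OOX*
ply 6: XOX/XOX/OOX is terminal -1 (O); from ..X/.OX/O.. depth 6

value(..X/.OX/O.., X) = +1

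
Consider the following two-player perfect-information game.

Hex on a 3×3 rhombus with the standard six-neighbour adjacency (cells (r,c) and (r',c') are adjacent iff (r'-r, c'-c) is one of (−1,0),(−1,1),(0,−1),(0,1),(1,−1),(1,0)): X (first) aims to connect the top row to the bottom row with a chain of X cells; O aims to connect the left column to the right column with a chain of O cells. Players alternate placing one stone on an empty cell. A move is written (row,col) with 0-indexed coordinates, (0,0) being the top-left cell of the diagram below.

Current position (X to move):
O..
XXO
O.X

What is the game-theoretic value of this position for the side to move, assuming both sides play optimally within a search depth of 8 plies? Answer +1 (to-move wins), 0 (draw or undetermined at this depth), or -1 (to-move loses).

p1 X@[O../XXO/O.X]: (0,1)[OX./XXO/O.X]-1 (0,2)[O.X/XXO/O.X]-1 (2,1)[O../XXO/OXX]+1*
p2 O@[O../XXO/OXX]: (0,1)[OO./XXO/OXX]-1* (0,2)[O.O/XXO/OXX]-1
p3 X@[OO./XXO/OXX]: (0,2)[OOX/XXO/OXX]+1*
p4 O@[OOX/XXO/OXX] terminal -1; root [O../XXO/O.X] d8

value(O../XXO/O.X, X) = +1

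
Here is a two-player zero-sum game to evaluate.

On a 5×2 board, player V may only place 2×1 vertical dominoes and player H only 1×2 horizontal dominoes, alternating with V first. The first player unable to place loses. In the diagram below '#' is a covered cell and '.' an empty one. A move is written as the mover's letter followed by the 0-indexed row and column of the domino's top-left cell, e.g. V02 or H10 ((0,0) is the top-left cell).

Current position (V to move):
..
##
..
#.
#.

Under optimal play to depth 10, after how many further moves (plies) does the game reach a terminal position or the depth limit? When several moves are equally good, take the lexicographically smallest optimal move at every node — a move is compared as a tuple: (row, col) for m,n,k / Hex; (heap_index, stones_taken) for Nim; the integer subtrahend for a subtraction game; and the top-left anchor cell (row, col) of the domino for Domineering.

PV length from [../##/../#./#.]: 2 plies

p1 V@[../##/../#./#.]: V21[../##/.#/##/#.]-1* V31[../##/../##/##]-1
p2 H@[../##/.#/##/#.]: H00[##/##/.#/##/#.]+1*
p3 V@[##/##/.#/##/#.] terminal -1; root [../##/../#./#.] d10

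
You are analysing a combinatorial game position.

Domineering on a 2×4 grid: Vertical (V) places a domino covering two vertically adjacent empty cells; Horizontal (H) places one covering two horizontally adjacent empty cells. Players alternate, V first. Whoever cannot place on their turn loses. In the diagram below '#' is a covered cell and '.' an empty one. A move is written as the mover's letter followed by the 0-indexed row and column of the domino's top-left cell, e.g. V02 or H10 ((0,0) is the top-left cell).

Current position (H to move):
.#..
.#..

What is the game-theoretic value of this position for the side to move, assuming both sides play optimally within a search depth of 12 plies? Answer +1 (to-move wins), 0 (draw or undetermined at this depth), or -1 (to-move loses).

value(.#../.#.., H) = +1

ply 1, H at .#../.#.. | H02=+1→.###/.#..*; H12=+1→.#../.###
ply 2, V at .###/.#.. | V00=-1→####/##..*
ply 3, H at ####/##.. | H12=+1→####/####*
ply 4: ####/#### is terminal -1 (V); from .#../.#.. depth 12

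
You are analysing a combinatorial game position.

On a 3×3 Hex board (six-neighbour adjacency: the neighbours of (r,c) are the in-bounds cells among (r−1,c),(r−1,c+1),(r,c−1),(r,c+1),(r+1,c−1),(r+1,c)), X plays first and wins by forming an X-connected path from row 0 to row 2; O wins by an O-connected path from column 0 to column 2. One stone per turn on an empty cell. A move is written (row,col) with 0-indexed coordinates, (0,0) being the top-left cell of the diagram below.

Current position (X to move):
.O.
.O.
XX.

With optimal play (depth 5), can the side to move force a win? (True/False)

[.O./.O./XX.] X move#1: (0,0):-1/XO./.O./XX.*, (0,2):-1/.OX/.O./XX., (1,0):-1/.O./XO./XX., (1,2):-1/.O./.OX/XX., (2,2):-1/.O./.O./XXX
[XO./.O./XX.] O move#2: (0,2):-1/XOO/.O./XX., (1,0):+1/XO./OO./XX.*, (1,2):-1/XO./.OO/XX., (2,2):-1/XO./.O./XXO
[XO./OO./XX.] X move#3: (0,2):-1/XOX/OO./XX.*, (1,2):-1/XO./OOX/XX., (2,2):-1/XO./OO./XXX
[XOX/OO./XX.] O move#4: (1,2):+1/XOX/OOO/XX.*, (2,2):-1/XOX/OO./XXO
[XOX/OOO/XX.] end (terminal -1, X#5); searched .O./.O./XX. to 5

X winning at [.O./.O./XX.]: False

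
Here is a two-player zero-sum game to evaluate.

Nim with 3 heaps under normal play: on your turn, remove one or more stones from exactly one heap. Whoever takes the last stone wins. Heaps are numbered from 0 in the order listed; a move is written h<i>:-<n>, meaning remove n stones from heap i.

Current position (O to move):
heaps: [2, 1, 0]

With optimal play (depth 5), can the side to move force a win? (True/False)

O winning at [(2,1,0)]: True

p1 O@[(2,1,0)]: h0:-1[(1,1,0)]+1* h0:-2[(0,1,0)]-1 h1:-1[(2,0,0)]-1
p2 X@[(1,1,0)]: h0:-1[(0,1,0)]-1* h1:-1[(1,0,0)]-1
p3 O@[(0,1,0)]: h1:-1[(0,0,0)]+1*
p4 X@[(0,0,0)] terminal -1; root [(2,1,0)] d5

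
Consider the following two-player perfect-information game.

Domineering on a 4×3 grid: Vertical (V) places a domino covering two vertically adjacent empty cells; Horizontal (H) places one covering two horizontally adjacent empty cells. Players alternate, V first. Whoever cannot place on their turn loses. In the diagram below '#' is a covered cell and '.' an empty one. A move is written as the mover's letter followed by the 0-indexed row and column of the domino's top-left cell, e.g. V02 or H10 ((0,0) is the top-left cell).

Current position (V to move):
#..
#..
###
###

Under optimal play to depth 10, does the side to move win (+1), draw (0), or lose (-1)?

p1 V@[#../#../###/###]: V01[##./##./###/###]+1* V02[#.#/#.#/###/###]+1
p2 H@[##./##./###/###] terminal -1; root [#../#../###/###] d10

value(#../#../###/###, V) = +1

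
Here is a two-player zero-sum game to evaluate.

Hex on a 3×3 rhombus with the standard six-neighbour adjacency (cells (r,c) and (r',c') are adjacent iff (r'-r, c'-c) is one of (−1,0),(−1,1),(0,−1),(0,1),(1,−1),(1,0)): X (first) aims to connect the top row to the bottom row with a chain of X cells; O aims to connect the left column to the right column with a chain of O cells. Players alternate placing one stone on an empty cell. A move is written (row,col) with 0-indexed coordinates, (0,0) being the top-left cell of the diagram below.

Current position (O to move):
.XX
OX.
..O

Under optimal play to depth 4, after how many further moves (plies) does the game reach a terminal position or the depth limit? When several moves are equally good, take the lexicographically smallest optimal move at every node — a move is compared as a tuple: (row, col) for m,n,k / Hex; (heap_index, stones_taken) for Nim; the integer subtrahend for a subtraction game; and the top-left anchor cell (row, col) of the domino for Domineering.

ply 1, O at .XX/OX./..O | (0,0)=-1→OXX/OX./..O*; (1,2)=-1→.XX/OXO/..O; (2,0)=-1→.XX/OX./O.O; (2,1)=-1→.XX/OX./.OO
ply 2, X at OXX/OX./..O | (1,2)=+1→OXX/OXX/..O*; (2,0)=+1→OXX/OX./X.O; (2,1)=+1→OXX/OX./.XO
ply 3, O at OXX/OXX/..O | (2,0)=-1→OXX/OXX/O.O*; (2,1)=-1→OXX/OXX/.OO
ply 4, X at OXX/OXX/O.O | (2,1)=+1→OXX/OXX/OXO*
ply 5: OXX/OXX/OXO is terminal -1 (O); from .XX/OX./..O depth 4

PV length from [.XX/OX./..O]: 4 plies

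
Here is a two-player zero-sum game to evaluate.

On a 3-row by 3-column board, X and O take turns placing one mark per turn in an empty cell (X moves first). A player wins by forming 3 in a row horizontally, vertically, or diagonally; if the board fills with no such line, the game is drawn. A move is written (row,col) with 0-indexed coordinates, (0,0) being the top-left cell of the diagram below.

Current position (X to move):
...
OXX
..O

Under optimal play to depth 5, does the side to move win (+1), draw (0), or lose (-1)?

p1 X@[.../OXX/..O]: (0,0)[X../OXX/..O]+0* (0,1)[.X./OXX/..O]+0 (0,2)[..X/OXX/..O]-1 (2,0)[.../OXX/X.O]+0 (2,1)[.../OXX/.XO]+0
p2 O@[X../OXX/..O]: (0,1)[XO./OXX/..O]+0* (0,2)[X.O/OXX/..O]+0 (2,0)[X../OXX/O.O]+0 (2,1)[X../OXX/.OO]+0
p3 X@[XO./OXX/..O]: (0,2)[XOX/OXX/..O]+0* (2,0)[XO./OXX/X.O]+0 (2,1)[XO./OXX/.XO]+0
p4 O@[XOX/OXX/..O]: (2,0)[XOX/OXX/O.O]+0* (2,1)[XOX/OXX/.OO]-1
p5 X@[XOX/OXX/O.O]: (2,1)[XOX/OXX/OXO]+0*
p6 O@[XOX/OXX/OXO] terminal +0; root [.../OXX/..O] d5

value(.../OXX/..O, X) = 0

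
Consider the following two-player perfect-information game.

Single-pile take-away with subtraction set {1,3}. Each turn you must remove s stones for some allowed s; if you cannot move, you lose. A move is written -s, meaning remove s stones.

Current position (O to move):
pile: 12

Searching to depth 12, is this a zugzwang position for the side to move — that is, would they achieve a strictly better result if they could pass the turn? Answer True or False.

p1 O@[12]: -1[11]-1* -3[9]-1
p2 X@[11]: -1[10]+1* -3[8]+1
p3 O@[10]: -1[9]-1* -3[7]-1
p4 X@[9]: -1[8]+1* -3[6]+1
p5 O@[8]: -1[7]-1* -3[5]-1
p6 X@[7]: -1[6]+1* -3[4]+1
p7 O@[6]: -1[5]-1* -3[3]-1
p8 X@[5]: -1[4]+1* -3[2]+1
p9 O@[4]: -1[3]-1* -3[1]-1
p10 X@[3]: -1[2]+1* -3[0]+1
p11 O@[2]: -1[1]-1*
p12 X@[1]: -1[0]+1*
p13 O@[0] terminal -1; root [12] d12
pass branch (X moves first from the same position):
  | p1 X@[12]: -1[11]-1* -3[9]-1
  | p2 O@[11]: -1[10]+1* -3[8]+1
  | p3 X@[10]: -1[9]-1* -3[7]-1
  | p4 O@[9]: -1[8]+1* -3[6]+1
  | p5 X@[8]: -1[7]-1* -3[5]-1
  | p6 O@[7]: -1[6]+1* -3[4]+1
  | p7 X@[6]: -1[5]-1* -3[3]-1
  | p8 O@[5]: -1[4]+1* -3[2]+1
  | p9 X@[4]: -1[3]-1* -3[1]-1
  | p10 O@[3]: -1[2]+1* -3[0]+1
  | p11 X@[2]: -1[1]-1*
  | p12 O@[1]: -1[0]+1*
  | p13 X@[0] terminal -1; root [12] d12
O moving scores -1; O passing scores +1

zugzwang(12, O) = True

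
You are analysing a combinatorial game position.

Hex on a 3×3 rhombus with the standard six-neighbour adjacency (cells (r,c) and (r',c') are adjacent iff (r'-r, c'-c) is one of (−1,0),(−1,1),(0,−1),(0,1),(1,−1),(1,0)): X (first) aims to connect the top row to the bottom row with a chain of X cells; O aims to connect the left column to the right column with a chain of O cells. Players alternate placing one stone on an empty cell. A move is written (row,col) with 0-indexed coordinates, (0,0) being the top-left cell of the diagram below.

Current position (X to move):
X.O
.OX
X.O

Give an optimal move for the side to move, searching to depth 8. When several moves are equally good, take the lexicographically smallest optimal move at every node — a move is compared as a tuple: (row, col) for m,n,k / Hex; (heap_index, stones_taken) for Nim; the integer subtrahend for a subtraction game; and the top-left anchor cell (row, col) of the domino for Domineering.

ply 1, X at X.O/.OX/X.O | (0,1)=-1→XXO/.OX/X.O; (1,0)=+1→X.O/XOX/X.O*; (2,1)=-1→X.O/.OX/XXO
ply 2: X.O/XOX/X.O is terminal -1 (O); from X.O/.OX/X.O depth 8

X's best at [X.O/.OX/X.O]: (1,0)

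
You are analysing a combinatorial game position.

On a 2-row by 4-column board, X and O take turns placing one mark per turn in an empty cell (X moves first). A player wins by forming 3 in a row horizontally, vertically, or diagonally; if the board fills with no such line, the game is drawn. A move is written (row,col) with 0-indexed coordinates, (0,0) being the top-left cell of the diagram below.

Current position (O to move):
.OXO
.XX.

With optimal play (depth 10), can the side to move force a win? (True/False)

O winning at [.OXO/.XX.]: False

[.OXO/.XX.] O move#1: (0,0):-1/OOXO/.XX.*, (1,0):-1/.OXO/OXX., (1,3):-1/.OXO/.XXO
[OOXO/.XX.] X move#2: (1,0):+1/OOXO/XXX.*, (1,3):+1/OOXO/.XXX
[OOXO/XXX.] end (terminal -1, O#3); searched .OXO/.XX. to 10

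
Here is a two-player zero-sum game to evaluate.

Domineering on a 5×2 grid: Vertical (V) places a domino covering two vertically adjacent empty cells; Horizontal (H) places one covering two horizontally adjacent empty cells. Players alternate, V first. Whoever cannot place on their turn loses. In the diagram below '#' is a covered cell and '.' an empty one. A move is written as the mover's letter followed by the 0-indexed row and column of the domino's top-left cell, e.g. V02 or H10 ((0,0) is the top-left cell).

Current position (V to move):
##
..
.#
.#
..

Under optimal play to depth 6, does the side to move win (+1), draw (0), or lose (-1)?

[##/../.#/.#/..] V move#1: V10:-1/##/#./##/.#/..*, V20:-1/##/../##/##/.., V30:-1/##/../.#/##/#.
[##/#./##/.#/..] H move#2: H40:+1/##/#./##/.#/##*
[##/#./##/.#/##] end (terminal -1, V#3); searched ##/../.#/.#/.. to 6

value(##/../.#/.#/.., V) = -1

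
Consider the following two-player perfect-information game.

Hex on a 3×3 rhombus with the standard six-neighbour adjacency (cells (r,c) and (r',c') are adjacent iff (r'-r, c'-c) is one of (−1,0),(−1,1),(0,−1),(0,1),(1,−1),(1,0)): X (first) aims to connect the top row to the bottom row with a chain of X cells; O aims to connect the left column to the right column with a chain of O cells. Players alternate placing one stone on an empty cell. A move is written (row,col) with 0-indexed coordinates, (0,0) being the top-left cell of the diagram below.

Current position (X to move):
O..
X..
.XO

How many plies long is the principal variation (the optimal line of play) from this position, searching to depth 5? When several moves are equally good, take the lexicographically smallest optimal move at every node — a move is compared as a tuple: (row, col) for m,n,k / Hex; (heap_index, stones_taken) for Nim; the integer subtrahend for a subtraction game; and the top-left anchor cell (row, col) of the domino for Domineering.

ply 1, X at O../X../.XO | (0,1)=+1→OX./X../.XO*; (0,2)=+1→O.X/X../.XO; (1,1)=+1→O../XX./.XO; (1,2)=+1→O../X.X/.XO; (2,0)=+1→O../X../XXO
ply 2, O at OX./X../.XO | (0,2)=-1→OXO/X../.XO*; (1,1)=-1→OX./XO./.XO; (1,2)=-1→OX./X.O/.XO; (2,0)=-1→OX./X../OXO
ply 3, X at OXO/X../.XO | (1,1)=+1→OXO/XX./.XO*; (1,2)=+1→OXO/X.X/.XO; (2,0)=+1→OXO/X../XXO
ply 4: OXO/XX./.XO is terminal -1 (O); from O../X../.XO depth 5

PV length from [O../X../.XO]: 3 plies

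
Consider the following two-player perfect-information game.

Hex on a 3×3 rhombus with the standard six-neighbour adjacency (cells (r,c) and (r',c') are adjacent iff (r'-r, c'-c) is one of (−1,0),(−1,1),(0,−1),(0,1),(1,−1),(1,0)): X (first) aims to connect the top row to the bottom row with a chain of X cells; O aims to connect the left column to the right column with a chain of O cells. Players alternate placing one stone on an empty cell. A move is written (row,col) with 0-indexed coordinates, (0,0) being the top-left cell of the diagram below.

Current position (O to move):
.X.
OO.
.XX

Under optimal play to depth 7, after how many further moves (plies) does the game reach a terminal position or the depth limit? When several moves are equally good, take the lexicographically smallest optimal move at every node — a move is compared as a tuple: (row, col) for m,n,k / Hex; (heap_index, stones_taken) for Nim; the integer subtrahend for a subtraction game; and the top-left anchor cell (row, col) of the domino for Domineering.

p1 O@[.X./OO./.XX]: (0,0)[OX./OO./.XX]+1* (0,2)[.XO/OO./.XX]+1 (1,2)[.X./OOO/.XX]+1 (2,0)[.X./OO./OXX]+1
p2 X@[OX./OO./.XX]: (0,2)[OXX/OO./.XX]-1* (1,2)[OX./OOX/.XX]-1 (2,0)[OX./OO./XXX]-1
p3 O@[OXX/OO./.XX]: (1,2)[OXX/OOO/.XX]+1* (2,0)[OXX/OO./OXX]-1
p4 X@[OXX/OOO/.XX] terminal -1; root [.X./OO./.XX] d7

PV length from [.X./OO./.XX]: 3 plies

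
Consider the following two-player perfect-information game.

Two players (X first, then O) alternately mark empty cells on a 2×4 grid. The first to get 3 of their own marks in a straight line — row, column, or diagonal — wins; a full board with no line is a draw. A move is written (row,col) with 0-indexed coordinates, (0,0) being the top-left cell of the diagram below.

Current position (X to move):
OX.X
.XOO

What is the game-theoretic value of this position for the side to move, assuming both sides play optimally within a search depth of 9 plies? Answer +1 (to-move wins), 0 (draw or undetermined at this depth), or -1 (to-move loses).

[OX.X/.XOO] X move#1: (0,2):+1/OXXX/.XOO*, (1,0):+0/OX.X/XXOO
[OXXX/.XOO] end (terminal -1, O#2); searched OX.X/.XOO to 9

value(OX.X/.XOO, X) = +1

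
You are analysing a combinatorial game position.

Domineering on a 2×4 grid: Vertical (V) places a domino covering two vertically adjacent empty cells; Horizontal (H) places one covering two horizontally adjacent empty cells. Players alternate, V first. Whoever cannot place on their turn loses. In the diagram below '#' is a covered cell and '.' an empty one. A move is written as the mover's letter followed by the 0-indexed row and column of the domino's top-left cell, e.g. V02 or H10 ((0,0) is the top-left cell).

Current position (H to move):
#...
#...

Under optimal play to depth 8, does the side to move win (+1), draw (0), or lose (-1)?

p1 H@[#.../#...]: H01[###./#...]+1* H02[#.##/#...]+1 H11[#.../###.]+1 H12[#.../#.##]+1
p2 V@[###./#...]: V03[####/#..#]-1*
p3 H@[####/#..#]: H11[####/####]+1*
p4 V@[####/####] terminal -1; root [#.../#...] d8

value(#.../#..., H) = +1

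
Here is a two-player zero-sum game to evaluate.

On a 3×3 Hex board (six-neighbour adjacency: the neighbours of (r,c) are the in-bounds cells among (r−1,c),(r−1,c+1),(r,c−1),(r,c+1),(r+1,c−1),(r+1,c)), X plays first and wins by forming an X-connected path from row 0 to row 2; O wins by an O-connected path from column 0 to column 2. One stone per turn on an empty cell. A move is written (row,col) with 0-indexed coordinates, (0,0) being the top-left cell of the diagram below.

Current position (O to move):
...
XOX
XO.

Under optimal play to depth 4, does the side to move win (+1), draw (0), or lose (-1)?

[.../XOX/XO.] O move#1: (0,0):-1/O../XOX/XO.*, (0,1):-1/.O./XOX/XO., (0,2):-1/..O/XOX/XO., (2,2):-1/.../XOX/XOO
[O../XOX/XO.] X move#2: (0,1):+1/OX./XOX/XO.*, (0,2):+1/O.X/XOX/XO., (2,2):+1/O../XOX/XOX
[OX./XOX/XO.] end (terminal -1, O#3); searched .../XOX/XO. to 4

value(.../XOX/XO., O) = -1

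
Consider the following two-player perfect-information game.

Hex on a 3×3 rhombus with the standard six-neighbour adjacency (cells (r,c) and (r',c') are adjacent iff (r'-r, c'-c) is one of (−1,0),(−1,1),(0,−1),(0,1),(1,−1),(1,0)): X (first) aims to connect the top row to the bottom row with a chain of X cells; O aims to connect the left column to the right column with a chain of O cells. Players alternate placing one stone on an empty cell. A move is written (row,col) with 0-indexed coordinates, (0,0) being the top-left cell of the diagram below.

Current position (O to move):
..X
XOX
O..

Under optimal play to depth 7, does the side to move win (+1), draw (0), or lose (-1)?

value(..X/XOX/O.., O) = -1

ply 1, O at ..X/XOX/O.. | (0,0)=-1→O.X/XOX/O..*; (0,1)=-1→.OX/XOX/O..; (2,1)=-1→..X/XOX/OO.; (2,2)=-1→..X/XOX/O.O
ply 2, X at O.X/XOX/O.. | (0,1)=+1→OXX/XOX/O..*; (2,1)=+1→O.X/XOX/OX.; (2,2)=+1→O.X/XOX/O.X
ply 3, O at OXX/XOX/O.. | (2,1)=-1→OXX/XOX/OO.*; (2,2)=-1→OXX/XOX/O.O
ply 4, X at OXX/XOX/OO. | (2,2)=+1→OXX/XOX/OOX*
ply 5: OXX/XOX/OOX is terminal -1 (O); from ..X/XOX/O.. depth 7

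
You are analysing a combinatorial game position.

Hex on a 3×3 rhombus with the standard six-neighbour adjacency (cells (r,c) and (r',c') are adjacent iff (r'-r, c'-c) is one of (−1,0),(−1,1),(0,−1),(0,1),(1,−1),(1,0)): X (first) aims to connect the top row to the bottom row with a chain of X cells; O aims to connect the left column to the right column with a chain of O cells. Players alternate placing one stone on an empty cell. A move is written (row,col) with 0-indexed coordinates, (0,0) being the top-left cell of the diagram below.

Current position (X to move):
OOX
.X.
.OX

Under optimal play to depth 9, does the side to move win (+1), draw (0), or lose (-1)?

value(OOX/.X./.OX, X) = +1

[OOX/.X./.OX] X move#1: (1,0):+1/OOX/XX./.OX*, (1,2):+1/OOX/.XX/.OX, (2,0):+1/OOX/.X./XOX
[OOX/XX./.OX] O move#2: (1,2):-1/OOX/XXO/.OX*, (2,0):-1/OOX/XX./OOX
[OOX/XXO/.OX] X move#3: (2,0):+1/OOX/XXO/XOX*
[OOX/XXO/XOX] end (terminal -1, O#4); searched OOX/.X./.OX to 9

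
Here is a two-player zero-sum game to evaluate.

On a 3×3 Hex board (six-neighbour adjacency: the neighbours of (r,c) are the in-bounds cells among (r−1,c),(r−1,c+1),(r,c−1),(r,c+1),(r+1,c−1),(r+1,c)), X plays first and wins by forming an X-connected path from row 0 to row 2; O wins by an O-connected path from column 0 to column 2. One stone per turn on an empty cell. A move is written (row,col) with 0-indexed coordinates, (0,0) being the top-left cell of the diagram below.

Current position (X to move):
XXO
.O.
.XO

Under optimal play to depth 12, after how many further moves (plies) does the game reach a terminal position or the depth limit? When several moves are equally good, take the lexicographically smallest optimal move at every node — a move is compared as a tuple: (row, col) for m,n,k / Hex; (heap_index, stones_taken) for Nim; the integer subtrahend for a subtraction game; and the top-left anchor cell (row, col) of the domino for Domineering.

PV length from [XXO/.O./.XO]: 2 plies

ply 1, X at XXO/.O./.XO | (1,0)=-1→XXO/XO./.XO*; (1,2)=-1→XXO/.OX/.XO; (2,0)=-1→XXO/.O./XXO
ply 2, O at XXO/XO./.XO | (1,2)=-1→XXO/XOO/.XO; (2,0)=+1→XXO/XO./OXO*
ply 3: XXO/XO./OXO is terminal -1 (X); from XXO/.O./.XO depth 12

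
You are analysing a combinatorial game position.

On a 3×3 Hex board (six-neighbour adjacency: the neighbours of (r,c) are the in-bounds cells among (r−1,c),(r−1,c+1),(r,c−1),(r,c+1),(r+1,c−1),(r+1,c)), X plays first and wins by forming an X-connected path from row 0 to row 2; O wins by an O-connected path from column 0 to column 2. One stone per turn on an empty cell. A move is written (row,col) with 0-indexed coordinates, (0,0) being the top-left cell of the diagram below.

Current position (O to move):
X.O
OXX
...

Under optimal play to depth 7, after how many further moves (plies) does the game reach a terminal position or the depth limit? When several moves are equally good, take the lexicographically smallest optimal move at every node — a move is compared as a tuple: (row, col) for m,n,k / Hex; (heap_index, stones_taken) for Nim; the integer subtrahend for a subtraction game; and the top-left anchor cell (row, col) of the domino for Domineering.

PV length from [X.O/OXX/...]: 1 ply

p1 O@[X.O/OXX/...]: (0,1)[XOO/OXX/...]+1* (2,0)[X.O/OXX/O..]-1 (2,1)[X.O/OXX/.O.]-1 (2,2)[X.O/OXX/..O]-1
p2 X@[XOO/OXX/...] terminal -1; root [X.O/OXX/...] d7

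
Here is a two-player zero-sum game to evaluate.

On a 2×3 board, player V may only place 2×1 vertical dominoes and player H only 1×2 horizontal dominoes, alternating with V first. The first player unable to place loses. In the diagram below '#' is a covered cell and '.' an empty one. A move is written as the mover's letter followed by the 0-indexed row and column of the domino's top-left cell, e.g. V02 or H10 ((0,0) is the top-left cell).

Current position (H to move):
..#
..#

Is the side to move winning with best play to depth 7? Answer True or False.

p1 H@[..#/..#]: H00[###/..#]+1* H10[..#/###]+1
p2 V@[###/..#] terminal -1; root [..#/..#] d7

H winning at [..#/..#]: True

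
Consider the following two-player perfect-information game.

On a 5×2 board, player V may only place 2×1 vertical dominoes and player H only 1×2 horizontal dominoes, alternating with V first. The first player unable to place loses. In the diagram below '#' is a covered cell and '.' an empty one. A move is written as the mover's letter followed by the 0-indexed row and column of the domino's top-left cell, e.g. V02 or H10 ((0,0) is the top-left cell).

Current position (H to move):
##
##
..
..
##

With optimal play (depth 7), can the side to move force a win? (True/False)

H winning at [##/##/../../##]: True

[##/##/../../##] H move#1: H20:+1/##/##/##/../##*, H30:+1/##/##/../##/##
[##/##/##/../##] end (terminal -1, V#2); searched ##/##/../../## to 7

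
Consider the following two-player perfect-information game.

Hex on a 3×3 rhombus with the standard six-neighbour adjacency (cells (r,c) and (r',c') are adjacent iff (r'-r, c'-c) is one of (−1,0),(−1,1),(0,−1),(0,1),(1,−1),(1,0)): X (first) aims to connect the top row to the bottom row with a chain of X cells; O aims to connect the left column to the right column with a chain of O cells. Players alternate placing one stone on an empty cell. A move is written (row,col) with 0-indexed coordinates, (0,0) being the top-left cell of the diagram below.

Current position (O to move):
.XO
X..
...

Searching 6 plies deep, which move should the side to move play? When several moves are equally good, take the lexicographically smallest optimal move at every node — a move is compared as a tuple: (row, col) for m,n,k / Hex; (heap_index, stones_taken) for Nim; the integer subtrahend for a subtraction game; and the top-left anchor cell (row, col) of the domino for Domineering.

O's best at [.XO/X../...]: (2,0)

ply 1, O at .XO/X../... | (0,0)=-1→OXO/X../...; (1,1)=-1→.XO/XO./...; (1,2)=-1→.XO/X.O/...; (2,0)=+1→.XO/X../O..*; (2,1)=-1→.XO/X../.O.; (2,2)=-1→.XO/X../..O
ply 2, X at .XO/X../O.. | (0,0)=-1→XXO/X../O..*; (1,1)=-1→.XO/XX./O..; (1,2)=-1→.XO/X.X/O..; (2,1)=-1→.XO/X../OX.; (2,2)=-1→.XO/X../O.X
ply 3, O at XXO/X../O.. | (1,1)=+1→XXO/XO./O..*; (1,2)=+1→XXO/X.O/O..; (2,1)=+1→XXO/X../OO.; (2,2)=+1→XXO/X../O.O
ply 4: XXO/XO./O.. is terminal -1 (X); from .XO/X../... depth 6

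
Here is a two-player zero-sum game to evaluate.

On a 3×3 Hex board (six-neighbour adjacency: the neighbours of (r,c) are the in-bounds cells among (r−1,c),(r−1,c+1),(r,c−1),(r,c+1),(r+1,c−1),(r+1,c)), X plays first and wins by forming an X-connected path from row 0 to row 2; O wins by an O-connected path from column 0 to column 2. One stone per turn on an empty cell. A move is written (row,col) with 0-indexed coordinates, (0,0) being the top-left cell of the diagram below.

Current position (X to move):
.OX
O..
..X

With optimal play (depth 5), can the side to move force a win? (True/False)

[.OX/O../..X] X move#1: (0,0):+1/XOX/O../..X*, (1,1):+1/.OX/OX./..X, (1,2):+1/.OX/O.X/..X, (2,0):+1/.OX/O../X.X, (2,1):+1/.OX/O../.XX
[XOX/O../..X] O move#2: (1,1):-1/XOX/OO./..X*, (1,2):-1/XOX/O.O/..X, (2,0):-1/XOX/O../O.X, (2,1):-1/XOX/O../.OX
[XOX/OO./..X] X move#3: (1,2):+1/XOX/OOX/..X*, (2,0):-1/XOX/OO./X.X, (2,1):-1/XOX/OO./.XX
[XOX/OOX/..X] end (terminal -1, O#4); searched .OX/O../..X to 5

X winning at [.OX/O../..X]: True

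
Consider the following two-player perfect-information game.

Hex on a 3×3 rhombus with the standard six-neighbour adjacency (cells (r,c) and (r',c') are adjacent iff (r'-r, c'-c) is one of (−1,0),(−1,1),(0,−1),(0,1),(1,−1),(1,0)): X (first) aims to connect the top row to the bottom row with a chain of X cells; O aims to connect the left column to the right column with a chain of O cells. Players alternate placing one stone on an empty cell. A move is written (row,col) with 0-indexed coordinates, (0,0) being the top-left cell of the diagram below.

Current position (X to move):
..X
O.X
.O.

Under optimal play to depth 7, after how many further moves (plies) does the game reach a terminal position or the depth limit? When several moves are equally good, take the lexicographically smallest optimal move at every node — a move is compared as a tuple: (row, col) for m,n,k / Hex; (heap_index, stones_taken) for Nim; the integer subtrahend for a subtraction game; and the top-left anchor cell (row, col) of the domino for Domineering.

ply 1, X at ..X/O.X/.O. | (0,0)=-1→X.X/O.X/.O.; (0,1)=-1→.XX/O.X/.O.; (1,1)=+1→..X/OXX/.O.*; (2,0)=+1→..X/O.X/XO.; (2,2)=+1→..X/O.X/.OX
ply 2, O at ..X/OXX/.O. | (0,0)=-1→O.X/OXX/.O.*; (0,1)=-1→.OX/OXX/.O.; (2,0)=-1→..X/OXX/OO.; (2,2)=-1→..X/OXX/.OO
ply 3, X at O.X/OXX/.O. | (0,1)=+1→OXX/OXX/.O.*; (2,0)=+1→O.X/OXX/XO.; (2,2)=+1→O.X/OXX/.OX
ply 4, O at OXX/OXX/.O. | (2,0)=-1→OXX/OXX/OO.*; (2,2)=-1→OXX/OXX/.OO
ply 5, X at OXX/OXX/OO. | (2,2)=+1→OXX/OXX/OOX*
ply 6: OXX/OXX/OOX is terminal -1 (O); from ..X/O.X/.O. depth 7

PV length from [..X/O.X/.O.]: 5 plies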